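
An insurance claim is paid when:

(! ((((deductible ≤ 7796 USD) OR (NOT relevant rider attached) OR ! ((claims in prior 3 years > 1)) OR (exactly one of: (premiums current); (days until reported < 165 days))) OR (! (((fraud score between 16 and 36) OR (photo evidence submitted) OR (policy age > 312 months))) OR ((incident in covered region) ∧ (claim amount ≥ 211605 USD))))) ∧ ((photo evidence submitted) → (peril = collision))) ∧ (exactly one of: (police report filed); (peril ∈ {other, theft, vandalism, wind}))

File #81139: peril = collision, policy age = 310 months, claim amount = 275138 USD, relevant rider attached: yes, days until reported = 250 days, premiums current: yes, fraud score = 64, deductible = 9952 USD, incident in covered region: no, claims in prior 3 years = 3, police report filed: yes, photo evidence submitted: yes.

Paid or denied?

Denied

Atomic conditions:
  deductible ≤ 7796 USD: 9952 ≤ 7796 is false
  NOT relevant rider attached: yes → false
  claims in prior 3 years > 1: 3 > 1 is true
  premiums current: yes → true
  days until reported < 165 days: 250 < 165 is false
  fraud score between 16 and 36: 64 in [16, 36] is false
  photo evidence submitted: yes → true
  policy age > 312 months: 310 > 312 is false
  incident in covered region: no → false
  claim amount ≥ 211605 USD: 275138 ≥ 211605 is true
  peril = collision: collision == collision is true
  police report filed: yes → true
  peril ∈ {other, theft, vandalism, wind}: collision is not in the set → false
Combine:
[1.1.1.1.3] NOT true = false
[1.1.1.1.4] exactly-one(true, false) = true
[1.1.1.1] false OR false OR false OR true = true
[1.1.1.2.1.1] false OR true OR false = true
[1.1.1.2.1] NOT true = false
[1.1.1.2.2] false AND true = false
[1.1.1.2] false OR false = false
[1.1.1] true OR false = true
[1.1] NOT true = false
[1.2] true → true = true
[1] false AND true = false
[2] exactly-one(true, false) = true
[root] false AND true = false
Overall: false → denied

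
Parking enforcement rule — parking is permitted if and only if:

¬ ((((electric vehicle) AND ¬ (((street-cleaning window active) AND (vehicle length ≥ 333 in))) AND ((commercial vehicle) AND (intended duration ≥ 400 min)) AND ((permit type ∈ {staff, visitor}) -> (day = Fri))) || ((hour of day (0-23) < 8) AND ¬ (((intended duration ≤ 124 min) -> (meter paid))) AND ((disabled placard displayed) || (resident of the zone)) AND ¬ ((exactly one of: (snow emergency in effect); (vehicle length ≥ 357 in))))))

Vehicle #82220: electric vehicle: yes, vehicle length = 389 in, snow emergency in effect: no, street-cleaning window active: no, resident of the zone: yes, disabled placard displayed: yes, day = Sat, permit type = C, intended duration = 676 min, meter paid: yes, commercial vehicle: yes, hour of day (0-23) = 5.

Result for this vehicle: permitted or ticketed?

Atomic conditions:
  electric vehicle: yes → true
  street-cleaning window active: no → false
  vehicle length ≥ 333 in: 389 ≥ 333 is true
  commercial vehicle: yes → true
  intended duration ≥ 400 min: 676 ≥ 400 is true
  permit type ∈ {staff, visitor}: C is not in the set → false
  day = Fri: Sat == Fri is false
  hour of day (0-23) < 8: 5 < 8 is true
  intended duration ≤ 124 min: 676 ≤ 124 is false
  meter paid: yes → true
  disabled placard displayed: yes → true
  resident of the zone: yes → true
  snow emergency in effect: no → false
  vehicle length ≥ 357 in: 389 ≥ 357 is true
Combine:
[1.1.2.1] false AND true = false
[1.1.2] NOT false = true
[1.1.3] true AND true = true
[1.1.4] false → false (antecedent false ⇒ implication holds) = true
[1.1] true AND true AND true AND true = true
[1.2.2.1] false → true (antecedent false ⇒ implication holds) = true
[1.2.2] NOT true = false
[1.2.3] true OR true = true
[1.2.4.1] exactly-one(false, true) = true
[1.2.4] NOT true = false
[1.2] true AND false AND true AND false = false
[1] true OR false = true
[root] NOT true = false
Overall: false → ticketed

Ticketed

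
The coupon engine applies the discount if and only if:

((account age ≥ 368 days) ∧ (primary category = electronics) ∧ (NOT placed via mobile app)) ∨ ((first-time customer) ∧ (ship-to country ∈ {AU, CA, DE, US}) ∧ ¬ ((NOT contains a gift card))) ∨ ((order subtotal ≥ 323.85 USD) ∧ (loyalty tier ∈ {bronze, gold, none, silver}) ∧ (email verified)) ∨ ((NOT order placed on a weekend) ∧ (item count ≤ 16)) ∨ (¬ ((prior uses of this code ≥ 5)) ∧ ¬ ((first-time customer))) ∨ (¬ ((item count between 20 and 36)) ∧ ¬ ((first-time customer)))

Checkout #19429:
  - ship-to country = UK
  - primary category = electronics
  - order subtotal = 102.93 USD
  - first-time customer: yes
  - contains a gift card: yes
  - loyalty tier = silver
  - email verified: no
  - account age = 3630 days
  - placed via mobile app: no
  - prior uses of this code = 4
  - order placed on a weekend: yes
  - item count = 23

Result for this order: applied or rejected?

Applied

Atomic conditions:
  account age ≥ 368 days: 3630 ≥ 368 is true
  primary category = electronics: electronics == electronics is true
  NOT placed via mobile app: no → true
  first-time customer: yes → true
  ship-to country ∈ {AU, CA, DE, US}: UK is not in the set → false
  NOT contains a gift card: yes → false
  order subtotal ≥ 323.85 USD: 102.93 ≥ 323.85 is false
  loyalty tier ∈ {bronze, gold, none, silver}: silver is in the set → true
  email verified: no → false
  NOT order placed on a weekend: yes → false
  item count ≤ 16: 23 ≤ 16 is false
  prior uses of this code ≥ 5: 4 ≥ 5 is false
  item count between 20 and 36: 23 in [20, 36] is true
Combine:
[1] true AND true AND true = true
[2.3] NOT false = true
[2] true AND false AND true = false
[3] false AND true AND false = false
[4] false AND false = false
[5.1] NOT false = true
[5.2] NOT true = false
[5] true AND false = false
[6.1] NOT true = false
[6.2] NOT true = false
[6] false AND false = false
[root] true OR false OR false OR false OR false OR false = true
Overall: true → applied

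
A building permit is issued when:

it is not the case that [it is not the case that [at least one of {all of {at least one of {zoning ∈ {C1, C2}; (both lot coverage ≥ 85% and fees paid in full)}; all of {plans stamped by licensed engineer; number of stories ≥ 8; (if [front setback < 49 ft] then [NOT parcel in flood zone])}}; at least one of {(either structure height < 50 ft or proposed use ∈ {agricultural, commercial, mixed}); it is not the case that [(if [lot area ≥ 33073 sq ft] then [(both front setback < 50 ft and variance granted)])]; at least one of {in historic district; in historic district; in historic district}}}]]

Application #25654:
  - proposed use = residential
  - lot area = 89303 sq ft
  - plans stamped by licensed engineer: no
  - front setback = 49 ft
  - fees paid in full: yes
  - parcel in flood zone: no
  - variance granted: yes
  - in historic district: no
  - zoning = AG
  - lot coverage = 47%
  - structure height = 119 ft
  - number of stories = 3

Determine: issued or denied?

Denied

Atomic conditions:
  zoning ∈ {C1, C2}: AG is not in the set → false
  lot coverage ≥ 85%: 47 ≥ 85 is false
  fees paid in full: yes → true
  plans stamped by licensed engineer: no → false
  number of stories ≥ 8: 3 ≥ 8 is false
  front setback < 49 ft: 49 < 49 is false
  NOT parcel in flood zone: no → true
  structure height < 50 ft: 119 < 50 is false
  proposed use ∈ {agricultural, commercial, mixed}: residential is not in the set → false
  lot area ≥ 33073 sq ft: 89303 ≥ 33073 is true
  front setback < 50 ft: 49 < 50 is true
  variance granted: yes → true
  in historic district: no → false
Combine:
[1.1.1.1.2] false AND true = false
[1.1.1.1] false OR false = false
[1.1.1.2.3] false → true (antecedent false ⇒ implication holds) = true
[1.1.1.2] false AND false AND true = false
[1.1.1] false AND false = false
[1.1.2.1] false OR false = false
[1.1.2.2.1.2] true AND true = true
[1.1.2.2.1] true → true = true
[1.1.2.2] NOT true = false
[1.1.2.3] false OR false OR false = false
[1.1.2] false OR false OR false = false
[1.1] false OR false = false
[1] NOT false = true
[root] NOT true = false
Overall: false → denied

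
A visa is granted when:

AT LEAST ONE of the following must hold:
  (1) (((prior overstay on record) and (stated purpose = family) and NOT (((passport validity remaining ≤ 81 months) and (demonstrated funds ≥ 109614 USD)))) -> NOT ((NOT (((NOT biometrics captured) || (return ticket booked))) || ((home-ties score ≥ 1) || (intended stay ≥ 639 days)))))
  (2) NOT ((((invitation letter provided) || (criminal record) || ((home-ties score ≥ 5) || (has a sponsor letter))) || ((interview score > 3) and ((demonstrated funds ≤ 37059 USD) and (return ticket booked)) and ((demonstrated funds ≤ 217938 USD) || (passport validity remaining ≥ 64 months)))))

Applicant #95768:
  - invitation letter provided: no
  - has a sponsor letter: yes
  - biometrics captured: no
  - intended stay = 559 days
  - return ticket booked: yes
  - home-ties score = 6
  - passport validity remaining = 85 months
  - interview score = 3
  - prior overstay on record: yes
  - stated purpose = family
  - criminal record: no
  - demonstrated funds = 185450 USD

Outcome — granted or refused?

Atomic conditions:
  prior overstay on record: yes → true
  stated purpose = family: family == family is true
  passport validity remaining ≤ 81 months: 85 ≤ 81 is false
  demonstrated funds ≥ 109614 USD: 185450 ≥ 109614 is true
  NOT biometrics captured: no → true
  return ticket booked: yes → true
  home-ties score ≥ 1: 6 ≥ 1 is true
  intended stay ≥ 639 days: 559 ≥ 639 is false
  invitation letter provided: no → false
  criminal record: no → false
  home-ties score ≥ 5: 6 ≥ 5 is true
  has a sponsor letter: yes → true
  interview score > 3: 3 > 3 is false
  demonstrated funds ≤ 37059 USD: 185450 ≤ 37059 is false
  demonstrated funds ≤ 217938 USD: 185450 ≤ 217938 is true
  passport validity remaining ≥ 64 months: 85 ≥ 64 is true
Combine:
[1.1.3.1] false AND true = false
[1.1.3] NOT false = true
[1.1] true AND true AND true = true
[1.2.1.1.1] true OR true = true
[1.2.1.1] NOT true = false
[1.2.1.2] true OR false = true
[1.2.1] false OR true = true
[1.2] NOT true = false
[1] true → false = false
[2.1.1.3] true OR true = true
[2.1.1] false OR false OR true = true
[2.1.2.2] false AND true = false
[2.1.2.3] true OR true = true
[2.1.2] false AND false AND true = false
[2.1] true OR false = true
[2] NOT true = false
[root] false OR false = false
Overall: false → refused

Refused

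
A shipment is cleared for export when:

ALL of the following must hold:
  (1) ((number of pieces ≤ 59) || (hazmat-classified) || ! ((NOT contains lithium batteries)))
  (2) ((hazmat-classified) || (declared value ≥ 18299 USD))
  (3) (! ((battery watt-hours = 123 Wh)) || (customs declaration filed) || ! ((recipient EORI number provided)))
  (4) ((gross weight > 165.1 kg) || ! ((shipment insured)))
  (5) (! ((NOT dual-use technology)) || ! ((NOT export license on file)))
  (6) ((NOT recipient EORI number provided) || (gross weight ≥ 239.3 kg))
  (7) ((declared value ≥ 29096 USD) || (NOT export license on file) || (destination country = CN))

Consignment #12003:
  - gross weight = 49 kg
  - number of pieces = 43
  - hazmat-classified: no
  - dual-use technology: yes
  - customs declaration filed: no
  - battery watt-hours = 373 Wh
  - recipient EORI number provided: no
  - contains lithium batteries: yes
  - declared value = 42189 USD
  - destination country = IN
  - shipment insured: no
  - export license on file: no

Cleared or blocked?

Cleared

Atomic conditions:
  number of pieces ≤ 59: 43 ≤ 59 is true
  hazmat-classified: no → false
  NOT contains lithium batteries: yes → false
  declared value ≥ 18299 USD: 42189 ≥ 18299 is true
  battery watt-hours = 123 Wh: 373 == 123 is false
  customs declaration filed: no → false
  recipient EORI number provided: no → false
  gross weight > 165.1 kg: 49 > 165.1 is false
  shipment insured: no → false
  NOT dual-use technology: yes → false
  NOT export license on file: no → true
  NOT recipient EORI number provided: no → true
  gross weight ≥ 239.3 kg: 49 ≥ 239.3 is false
  declared value ≥ 29096 USD: 42189 ≥ 29096 is true
  destination country = CN: IN == CN is false
Combine:
[1.3] NOT false = true
[1] true OR false OR true = true
[2] false OR true = true
[3.1] NOT false = true
[3.3] NOT false = true
[3] true OR false OR true = true
[4.2] NOT false = true
[4] false OR true = true
[5.1] NOT false = true
[5.2] NOT true = false
[5] true OR false = true
[6] true OR false = true
[7] true OR true OR false = true
[root] true AND true AND true AND true AND true AND true AND true = true
Overall: true → cleared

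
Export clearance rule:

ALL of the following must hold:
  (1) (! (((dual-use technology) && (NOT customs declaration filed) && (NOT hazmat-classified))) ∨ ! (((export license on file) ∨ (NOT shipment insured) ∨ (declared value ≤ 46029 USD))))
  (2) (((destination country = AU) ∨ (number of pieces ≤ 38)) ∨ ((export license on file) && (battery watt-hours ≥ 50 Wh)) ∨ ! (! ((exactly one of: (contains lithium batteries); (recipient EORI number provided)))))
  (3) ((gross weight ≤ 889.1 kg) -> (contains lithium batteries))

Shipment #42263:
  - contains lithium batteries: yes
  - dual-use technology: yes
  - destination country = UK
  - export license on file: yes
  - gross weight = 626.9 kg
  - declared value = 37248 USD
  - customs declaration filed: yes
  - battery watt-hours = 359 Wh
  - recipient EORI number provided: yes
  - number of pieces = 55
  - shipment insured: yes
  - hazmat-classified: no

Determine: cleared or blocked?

Cleared

Atomic conditions:
  dual-use technology: yes → true
  NOT customs declaration filed: yes → false
  NOT hazmat-classified: no → true
  export license on file: yes → true
  NOT shipment insured: yes → false
  declared value ≤ 46029 USD: 37248 ≤ 46029 is true
  destination country = AU: UK == AU is false
  number of pieces ≤ 38: 55 ≤ 38 is false
  battery watt-hours ≥ 50 Wh: 359 ≥ 50 is true
  contains lithium batteries: yes → true
  recipient EORI number provided: yes → true
  gross weight ≤ 889.1 kg: 626.9 ≤ 889.1 is true
Combine:
[1.1.1] true AND false AND true = false
[1.1] NOT false = true
[1.2.1] true OR false OR true = true
[1.2] NOT true = false
[1] true OR false = true
[2.1] false OR false = false
[2.2] true AND true = true
[2.3.1.1] exactly-one(true, true) = false
[2.3.1] NOT false = true
[2.3] NOT true = false
[2] false OR true OR false = true
[3] true → true = true
[root] true AND true AND true = true
Overall: true → cleared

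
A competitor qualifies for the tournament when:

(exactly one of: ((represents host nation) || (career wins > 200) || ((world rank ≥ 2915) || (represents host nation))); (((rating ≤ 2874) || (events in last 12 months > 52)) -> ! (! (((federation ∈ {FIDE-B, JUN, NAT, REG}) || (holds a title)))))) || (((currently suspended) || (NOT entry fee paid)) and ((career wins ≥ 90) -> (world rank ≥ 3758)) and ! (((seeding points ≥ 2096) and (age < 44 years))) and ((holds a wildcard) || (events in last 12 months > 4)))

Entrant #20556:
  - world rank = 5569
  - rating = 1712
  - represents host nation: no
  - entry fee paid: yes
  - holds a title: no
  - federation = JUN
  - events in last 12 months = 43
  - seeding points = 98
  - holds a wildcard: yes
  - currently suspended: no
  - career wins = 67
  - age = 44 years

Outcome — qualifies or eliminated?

Eliminated

Atomic conditions:
  represents host nation: no → false
  career wins > 200: 67 > 200 is false
  world rank ≥ 2915: 5569 ≥ 2915 is true
  rating ≤ 2874: 1712 ≤ 2874 is true
  events in last 12 months > 52: 43 > 52 is false
  federation ∈ {FIDE-B, JUN, NAT, REG}: JUN is in the set → true
  holds a title: no → false
  currently suspended: no → false
  NOT entry fee paid: yes → false
  career wins ≥ 90: 67 ≥ 90 is false
  world rank ≥ 3758: 5569 ≥ 3758 is true
  seeding points ≥ 2096: 98 ≥ 2096 is false
  age < 44 years: 44 < 44 is false
  holds a wildcard: yes → true
  events in last 12 months > 4: 43 > 4 is true
Combine:
[1.1.3] true OR false = true
[1.1] false OR false OR true = true
[1.2.1] true OR false = true
[1.2.2.1.1] true OR false = true
[1.2.2.1] NOT true = false
[1.2.2] NOT false = true
[1.2] true → true = true
[1] exactly-one(true, true) = false
[2.1] false OR false = false
[2.2] false → true (antecedent false ⇒ implication holds) = true
[2.3.1] false AND false = false
[2.3] NOT false = true
[2.4] true OR true = true
[2] false AND true AND true AND true = false
[root] false OR false = false
Overall: false → eliminated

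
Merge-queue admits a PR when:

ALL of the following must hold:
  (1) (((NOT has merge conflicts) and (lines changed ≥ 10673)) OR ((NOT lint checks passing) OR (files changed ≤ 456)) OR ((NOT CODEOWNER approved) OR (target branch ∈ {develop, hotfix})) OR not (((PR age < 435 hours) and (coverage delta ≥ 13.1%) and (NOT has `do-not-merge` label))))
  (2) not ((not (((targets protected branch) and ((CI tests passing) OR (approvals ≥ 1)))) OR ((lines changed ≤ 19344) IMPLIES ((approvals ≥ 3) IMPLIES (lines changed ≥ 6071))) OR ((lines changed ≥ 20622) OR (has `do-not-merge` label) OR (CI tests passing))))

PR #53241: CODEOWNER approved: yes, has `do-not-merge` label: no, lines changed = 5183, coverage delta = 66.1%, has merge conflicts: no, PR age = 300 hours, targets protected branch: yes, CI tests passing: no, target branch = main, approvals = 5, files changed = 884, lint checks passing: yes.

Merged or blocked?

Atomic conditions:
  NOT has merge conflicts: no → true
  lines changed ≥ 10673: 5183 ≥ 10673 is false
  NOT lint checks passing: yes → false
  files changed ≤ 456: 884 ≤ 456 is false
  NOT CODEOWNER approved: yes → false
  target branch ∈ {develop, hotfix}: main is not in the set → false
  PR age < 435 hours: 300 < 435 is true
  coverage delta ≥ 13.1%: 66.1 ≥ 13.1 is true
  NOT has `do-not-merge` label: no → true
  targets protected branch: yes → true
  CI tests passing: no → false
  approvals ≥ 1: 5 ≥ 1 is true
  lines changed ≤ 19344: 5183 ≤ 19344 is true
  approvals ≥ 3: 5 ≥ 3 is true
  lines changed ≥ 6071: 5183 ≥ 6071 is false
  lines changed ≥ 20622: 5183 ≥ 20622 is false
  has `do-not-merge` label: no → false
Combine:
[1.1] true AND false = false
[1.2] false OR false = false
[1.3] false OR false = false
[1.4.1] true AND true AND true = true
[1.4] NOT true = false
[1] false OR false OR false OR false = false
[2.1.1.1.2] false OR true = true
[2.1.1.1] true AND true = true
[2.1.1] NOT true = false
[2.1.2.2] true → false = false
[2.1.2] true → false = false
[2.1.3] false OR false OR false = false
[2.1] false OR false OR false = false
[2] NOT false = true
[root] false AND true = false
Overall: false → blocked

Blocked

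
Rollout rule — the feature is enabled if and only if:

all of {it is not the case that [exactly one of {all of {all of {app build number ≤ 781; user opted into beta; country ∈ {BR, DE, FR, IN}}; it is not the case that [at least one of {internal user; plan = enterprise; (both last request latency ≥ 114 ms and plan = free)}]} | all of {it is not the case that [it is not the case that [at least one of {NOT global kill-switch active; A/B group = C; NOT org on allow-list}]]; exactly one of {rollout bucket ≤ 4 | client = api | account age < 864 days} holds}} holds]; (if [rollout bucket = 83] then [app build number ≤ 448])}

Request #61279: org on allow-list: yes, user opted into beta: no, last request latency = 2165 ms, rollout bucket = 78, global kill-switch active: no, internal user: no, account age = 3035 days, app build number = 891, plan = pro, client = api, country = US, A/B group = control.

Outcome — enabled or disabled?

Atomic conditions:
  app build number ≤ 781: 891 ≤ 781 is false
  user opted into beta: no → false
  country ∈ {BR, DE, FR, IN}: US is not in the set → false
  internal user: no → false
  plan = enterprise: pro == enterprise is false
  last request latency ≥ 114 ms: 2165 ≥ 114 is true
  plan = free: pro == free is false
  NOT global kill-switch active: no → true
  A/B group = C: control == C is false
  NOT org on allow-list: yes → false
  rollout bucket ≤ 4: 78 ≤ 4 is false
  client = api: api == api is true
  account age < 864 days: 3035 < 864 is false
  rollout bucket = 83: 78 == 83 is false
  app build number ≤ 448: 891 ≤ 448 is false
Combine:
[1.1.1.1] false AND false AND false = false
[1.1.1.2.1.3] true AND false = false
[1.1.1.2.1] false OR false OR false = false
[1.1.1.2] NOT false = true
[1.1.1] false AND true = false
[1.1.2.1.1.1] true OR false OR false = true
[1.1.2.1.1] NOT true = false
[1.1.2.1] NOT false = true
[1.1.2.2] exactly-one(false, true, false) = true
[1.1.2] true AND true = true
[1.1] exactly-one(false, true) = true
[1] NOT true = false
[2] false → false (antecedent false ⇒ implication holds) = true
[root] false AND true = false
Overall: false → disabled

Disabled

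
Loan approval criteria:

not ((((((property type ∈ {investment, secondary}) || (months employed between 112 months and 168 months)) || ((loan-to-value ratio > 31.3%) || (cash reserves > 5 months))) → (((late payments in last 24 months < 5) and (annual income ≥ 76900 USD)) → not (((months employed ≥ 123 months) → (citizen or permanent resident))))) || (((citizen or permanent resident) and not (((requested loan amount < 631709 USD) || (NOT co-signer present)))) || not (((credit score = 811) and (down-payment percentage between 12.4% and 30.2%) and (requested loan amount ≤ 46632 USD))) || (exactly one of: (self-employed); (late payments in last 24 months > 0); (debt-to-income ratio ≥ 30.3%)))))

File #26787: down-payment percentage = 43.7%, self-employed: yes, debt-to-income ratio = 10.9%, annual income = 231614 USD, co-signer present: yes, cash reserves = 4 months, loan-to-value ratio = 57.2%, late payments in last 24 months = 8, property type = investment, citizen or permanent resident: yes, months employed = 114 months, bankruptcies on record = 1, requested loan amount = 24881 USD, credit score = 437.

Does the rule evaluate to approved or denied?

Denied

Atomic conditions:
  property type ∈ {investment, secondary}: investment is in the set → true
  months employed between 112 months and 168 months: 114 in [112, 168] is true
  loan-to-value ratio > 31.3%: 57.2 > 31.3 is true
  cash reserves > 5 months: 4 > 5 is false
  late payments in last 24 months < 5: 8 < 5 is false
  annual income ≥ 76900 USD: 231614 ≥ 76900 is true
  months employed ≥ 123 months: 114 ≥ 123 is false
  citizen or permanent resident: yes → true
  requested loan amount < 631709 USD: 24881 < 631709 is true
  NOT co-signer present: yes → false
  credit score = 811: 437 == 811 is false
  down-payment percentage between 12.4% and 30.2%: 43.7 in [12.4, 30.2] is false
  requested loan amount ≤ 46632 USD: 24881 ≤ 46632 is true
  self-employed: yes → true
  late payments in last 24 months > 0: 8 > 0 is true
  debt-to-income ratio ≥ 30.3%: 10.9 ≥ 30.3 is false
Combine:
[1.1.1.1] true OR true = true
[1.1.1.2] true OR false = true
[1.1.1] true OR true = true
[1.1.2.1] false AND true = false
[1.1.2.2.1] false → true (antecedent false ⇒ implication holds) = true
[1.1.2.2] NOT true = false
[1.1.2] false → false (antecedent false ⇒ implication holds) = true
[1.1] true → true = true
[1.2.1.2.1] true OR false = true
[1.2.1.2] NOT true = false
[1.2.1] true AND false = false
[1.2.2.1] false AND false AND true = false
[1.2.2] NOT false = true
[1.2.3] exactly-one(true, true, false) = false
[1.2] false OR true OR false = true
[1] true OR true = true
[root] NOT true = false
Overall: false → denied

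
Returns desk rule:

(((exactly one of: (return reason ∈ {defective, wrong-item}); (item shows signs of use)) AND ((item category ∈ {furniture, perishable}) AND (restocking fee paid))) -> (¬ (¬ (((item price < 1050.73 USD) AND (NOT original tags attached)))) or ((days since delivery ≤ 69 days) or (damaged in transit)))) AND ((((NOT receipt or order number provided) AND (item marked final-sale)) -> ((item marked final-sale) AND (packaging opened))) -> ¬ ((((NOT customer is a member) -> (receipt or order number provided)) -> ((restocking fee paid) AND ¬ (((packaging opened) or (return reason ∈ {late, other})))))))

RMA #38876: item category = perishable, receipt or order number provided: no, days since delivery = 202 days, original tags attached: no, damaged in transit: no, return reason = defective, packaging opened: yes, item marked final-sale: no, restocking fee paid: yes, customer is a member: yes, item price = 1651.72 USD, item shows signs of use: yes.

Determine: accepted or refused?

Accepted

Atomic conditions:
  return reason ∈ {defective, wrong-item}: defective is in the set → true
  item shows signs of use: yes → true
  item category ∈ {furniture, perishable}: perishable is in the set → true
  restocking fee paid: yes → true
  item price < 1050.73 USD: 1651.72 < 1050.73 is false
  NOT original tags attached: no → true
  days since delivery ≤ 69 days: 202 ≤ 69 is false
  damaged in transit: no → false
  NOT receipt or order number provided: no → true
  item marked final-sale: no → false
  packaging opened: yes → true
  NOT customer is a member: yes → false
  receipt or order number provided: no → false
  return reason ∈ {late, other}: defective is not in the set → false
Combine:
[1.1.1] exactly-one(true, true) = false
[1.1.2] true AND true = true
[1.1] false AND true = false
[1.2.1.1.1] false AND true = false
[1.2.1.1] NOT false = true
[1.2.1] NOT true = false
[1.2.2] false OR false = false
[1.2] false OR false = false
[1] false → false (antecedent false ⇒ implication holds) = true
[2.1.1] true AND false = false
[2.1.2] false AND true = false
[2.1] false → false (antecedent false ⇒ implication holds) = true
[2.2.1.1] false → false (antecedent false ⇒ implication holds) = true
[2.2.1.2.2.1] true OR false = true
[2.2.1.2.2] NOT true = false
[2.2.1.2] true AND false = false
[2.2.1] true → false = false
[2.2] NOT false = true
[2] true → true = true
[root] true AND true = true
Overall: true → accepted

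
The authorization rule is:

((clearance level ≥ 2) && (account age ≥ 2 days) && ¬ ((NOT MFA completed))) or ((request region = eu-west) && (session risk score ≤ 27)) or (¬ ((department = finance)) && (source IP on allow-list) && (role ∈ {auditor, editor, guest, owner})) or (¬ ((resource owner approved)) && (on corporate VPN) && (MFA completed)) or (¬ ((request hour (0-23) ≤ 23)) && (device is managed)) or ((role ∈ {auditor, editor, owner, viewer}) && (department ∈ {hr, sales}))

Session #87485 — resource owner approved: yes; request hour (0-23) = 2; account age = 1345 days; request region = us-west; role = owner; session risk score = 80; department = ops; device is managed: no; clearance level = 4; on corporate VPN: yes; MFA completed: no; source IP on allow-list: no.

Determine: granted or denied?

Atomic conditions:
  clearance level ≥ 2: 4 ≥ 2 is true
  account age ≥ 2 days: 1345 ≥ 2 is true
  NOT MFA completed: no → true
  request region = eu-west: us-west == eu-west is false
  session risk score ≤ 27: 80 ≤ 27 is false
  department = finance: ops == finance is false
  source IP on allow-list: no → false
  role ∈ {auditor, editor, guest, owner}: owner is in the set → true
  resource owner approved: yes → true
  on corporate VPN: yes → true
  MFA completed: no → false
  request hour (0-23) ≤ 23: 2 ≤ 23 is true
  device is managed: no → false
  role ∈ {auditor, editor, owner, viewer}: owner is in the set → true
  department ∈ {hr, sales}: ops is not in the set → false
Combine:
[1.3] NOT true = false
[1] true AND true AND false = false
[2] false AND false = false
[3.1] NOT false = true
[3] true AND false AND true = false
[4.1] NOT true = false
[4] false AND true AND false = false
[5.1] NOT true = false
[5] false AND false = false
[6] true AND false = false
[root] false OR false OR false OR false OR false OR false = false
Overall: false → denied

Denied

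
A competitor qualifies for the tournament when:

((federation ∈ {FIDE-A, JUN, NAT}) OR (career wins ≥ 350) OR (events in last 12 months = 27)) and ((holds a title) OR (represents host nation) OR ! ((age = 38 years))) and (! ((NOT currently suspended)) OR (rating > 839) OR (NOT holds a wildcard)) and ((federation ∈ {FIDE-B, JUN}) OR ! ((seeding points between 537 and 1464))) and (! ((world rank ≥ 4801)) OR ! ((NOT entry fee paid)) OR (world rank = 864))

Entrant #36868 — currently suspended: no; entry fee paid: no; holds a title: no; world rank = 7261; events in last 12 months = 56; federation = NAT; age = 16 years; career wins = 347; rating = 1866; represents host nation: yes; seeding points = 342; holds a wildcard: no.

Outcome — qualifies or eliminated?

Eliminated

Atomic conditions:
  federation ∈ {FIDE-A, JUN, NAT}: NAT is in the set → true
  career wins ≥ 350: 347 ≥ 350 is false
  events in last 12 months = 27: 56 == 27 is false
  holds a title: no → false
  represents host nation: yes → true
  age = 38 years: 16 == 38 is false
  NOT currently suspended: no → true
  rating > 839: 1866 > 839 is true
  NOT holds a wildcard: no → true
  federation ∈ {FIDE-B, JUN}: NAT is not in the set → false
  seeding points between 537 and 1464: 342 in [537, 1464] is false
  world rank ≥ 4801: 7261 ≥ 4801 is true
  NOT entry fee paid: no → true
  world rank = 864: 7261 == 864 is false
Combine:
[1] true OR false OR false = true
[2.3] NOT false = true
[2] false OR true OR true = true
[3.1] NOT true = false
[3] false OR true OR true = true
[4.2] NOT false = true
[4] false OR true = true
[5.1] NOT true = false
[5.2] NOT true = false
[5] false OR false OR false = false
[root] true AND true AND true AND true AND false = false
Overall: false → eliminated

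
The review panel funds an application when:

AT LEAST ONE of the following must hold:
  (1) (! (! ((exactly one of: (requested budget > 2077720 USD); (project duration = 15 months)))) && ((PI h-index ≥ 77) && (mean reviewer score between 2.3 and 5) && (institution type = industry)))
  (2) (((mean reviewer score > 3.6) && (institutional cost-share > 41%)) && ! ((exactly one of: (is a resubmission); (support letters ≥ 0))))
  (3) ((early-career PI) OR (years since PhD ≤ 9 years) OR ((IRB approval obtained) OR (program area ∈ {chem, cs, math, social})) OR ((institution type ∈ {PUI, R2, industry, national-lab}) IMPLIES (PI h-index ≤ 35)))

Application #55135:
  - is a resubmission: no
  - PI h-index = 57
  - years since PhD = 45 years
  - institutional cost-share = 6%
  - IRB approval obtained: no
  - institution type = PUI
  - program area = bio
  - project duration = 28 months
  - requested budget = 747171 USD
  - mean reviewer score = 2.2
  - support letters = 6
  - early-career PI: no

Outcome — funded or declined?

Declined

Atomic conditions:
  requested budget > 2077720 USD: 747171 > 2077720 is false
  project duration = 15 months: 28 == 15 is false
  PI h-index ≥ 77: 57 ≥ 77 is false
  mean reviewer score between 2.3 and 5: 2.2 in [2.3, 5] is false
  institution type = industry: PUI == industry is false
  mean reviewer score > 3.6: 2.2 > 3.6 is false
  institutional cost-share > 41%: 6 > 41 is false
  is a resubmission: no → false
  support letters ≥ 0: 6 ≥ 0 is true
  early-career PI: no → false
  years since PhD ≤ 9 years: 45 ≤ 9 is false
  IRB approval obtained: no → false
  program area ∈ {chem, cs, math, social}: bio is not in the set → false
  institution type ∈ {PUI, R2, industry, national-lab}: PUI is in the set → true
  PI h-index ≤ 35: 57 ≤ 35 is false
Combine:
[1.1.1.1] exactly-one(false, false) = false
[1.1.1] NOT false = true
[1.1] NOT true = false
[1.2] false AND false AND false = false
[1] false AND false = false
[2.1] false AND false = false
[2.2.1] exactly-one(false, true) = true
[2.2] NOT true = false
[2] false AND false = false
[3.3] false OR false = false
[3.4] true → false = false
[3] false OR false OR false OR false = false
[root] false OR false OR false = false
Overall: false → declined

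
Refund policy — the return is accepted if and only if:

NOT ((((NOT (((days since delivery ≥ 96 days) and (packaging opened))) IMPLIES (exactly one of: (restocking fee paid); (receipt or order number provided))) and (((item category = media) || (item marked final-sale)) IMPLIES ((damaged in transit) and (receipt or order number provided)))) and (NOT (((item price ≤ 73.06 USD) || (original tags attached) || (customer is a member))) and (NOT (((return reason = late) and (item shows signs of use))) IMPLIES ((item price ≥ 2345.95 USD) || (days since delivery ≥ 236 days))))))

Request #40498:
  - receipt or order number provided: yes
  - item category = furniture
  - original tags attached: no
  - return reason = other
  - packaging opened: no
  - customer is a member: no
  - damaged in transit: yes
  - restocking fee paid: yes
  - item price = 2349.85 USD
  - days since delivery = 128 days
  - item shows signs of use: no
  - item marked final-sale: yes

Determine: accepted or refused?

Accepted

Atomic conditions:
  days since delivery ≥ 96 days: 128 ≥ 96 is true
  packaging opened: no → false
  restocking fee paid: yes → true
  receipt or order number provided: yes → true
  item category = media: furniture == media is false
  item marked final-sale: yes → true
  damaged in transit: yes → true
  item price ≤ 73.06 USD: 2349.85 ≤ 73.06 is false
  original tags attached: no → false
  customer is a member: no → false
  return reason = late: other == late is false
  item shows signs of use: no → false
  item price ≥ 2345.95 USD: 2349.85 ≥ 2345.95 is true
  days since delivery ≥ 236 days: 128 ≥ 236 is false
Combine:
[1.1.1.1.1] true AND false = false
[1.1.1.1] NOT false = true
[1.1.1.2] exactly-one(true, true) = false
[1.1.1] true → false = false
[1.1.2.1] false OR true = true
[1.1.2.2] true AND true = true
[1.1.2] true → true = true
[1.1] false AND true = false
[1.2.1.1] false OR false OR false = false
[1.2.1] NOT false = true
[1.2.2.1.1] false AND false = false
[1.2.2.1] NOT false = true
[1.2.2.2] true OR false = true
[1.2.2] true → true = true
[1.2] true AND true = true
[1] false AND true = false
[root] NOT false = true
Overall: true → accepted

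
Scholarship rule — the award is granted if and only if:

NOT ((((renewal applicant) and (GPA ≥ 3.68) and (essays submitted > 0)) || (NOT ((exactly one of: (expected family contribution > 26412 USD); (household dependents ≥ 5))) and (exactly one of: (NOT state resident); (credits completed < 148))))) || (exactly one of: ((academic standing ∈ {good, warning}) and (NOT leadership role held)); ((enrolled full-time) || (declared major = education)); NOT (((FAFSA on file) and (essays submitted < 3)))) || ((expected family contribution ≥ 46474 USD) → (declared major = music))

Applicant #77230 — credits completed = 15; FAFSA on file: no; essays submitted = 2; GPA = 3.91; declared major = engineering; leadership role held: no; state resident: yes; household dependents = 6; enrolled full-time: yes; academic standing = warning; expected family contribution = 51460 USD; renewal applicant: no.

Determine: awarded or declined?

Atomic conditions:
  renewal applicant: no → false
  GPA ≥ 3.68: 3.91 ≥ 3.68 is true
  essays submitted > 0: 2 > 0 is true
  expected family contribution > 26412 USD: 51460 > 26412 is true
  household dependents ≥ 5: 6 ≥ 5 is true
  NOT state resident: yes → false
  credits completed < 148: 15 < 148 is true
  academic standing ∈ {good, warning}: warning is in the set → true
  NOT leadership role held: no → true
  enrolled full-time: yes → true
  declared major = education: engineering == education is false
  FAFSA on file: no → false
  essays submitted < 3: 2 < 3 is true
  expected family contribution ≥ 46474 USD: 51460 ≥ 46474 is true
  declared major = music: engineering == music is false
Combine:
[1.1.1] false AND true AND true = false
[1.1.2.1.1] exactly-one(true, true) = false
[1.1.2.1] NOT false = true
[1.1.2.2] exactly-one(false, true) = true
[1.1.2] true AND true = true
[1.1] false OR true = true
[1] NOT true = false
[2.1] true AND true = true
[2.2] true OR false = true
[2.3.1] false AND true = false
[2.3] NOT false = true
[2] exactly-one(true, true, true) = false
[3] true → false = false
[root] false OR false OR false = false
Overall: false → declined

Declined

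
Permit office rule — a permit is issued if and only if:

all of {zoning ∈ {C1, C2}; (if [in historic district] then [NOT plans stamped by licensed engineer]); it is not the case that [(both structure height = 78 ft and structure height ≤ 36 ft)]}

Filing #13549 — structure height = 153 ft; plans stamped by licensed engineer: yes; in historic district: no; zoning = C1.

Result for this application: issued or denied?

Issued

Atomic conditions:
  zoning ∈ {C1, C2}: C1 is in the set → true
  in historic district: no → false
  NOT plans stamped by licensed engineer: yes → false
  structure height = 78 ft: 153 == 78 is false
  structure height ≤ 36 ft: 153 ≤ 36 is false
Combine:
[2] false → false (antecedent false ⇒ implication holds) = true
[3.1] false AND false = false
[3] NOT false = true
[root] true AND true AND true = true
Overall: true → issued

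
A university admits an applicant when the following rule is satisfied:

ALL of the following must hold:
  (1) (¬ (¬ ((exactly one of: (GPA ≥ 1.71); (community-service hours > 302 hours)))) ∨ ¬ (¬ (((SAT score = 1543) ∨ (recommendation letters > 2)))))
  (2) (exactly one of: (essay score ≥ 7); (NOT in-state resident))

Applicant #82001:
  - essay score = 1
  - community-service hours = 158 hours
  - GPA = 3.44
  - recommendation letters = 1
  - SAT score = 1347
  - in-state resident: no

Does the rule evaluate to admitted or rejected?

Atomic conditions:
  GPA ≥ 1.71: 3.44 ≥ 1.71 is true
  community-service hours > 302 hours: 158 > 302 is false
  SAT score = 1543: 1347 == 1543 is false
  recommendation letters > 2: 1 > 2 is false
  essay score ≥ 7: 1 ≥ 7 is false
  NOT in-state resident: no → true
Combine:
[1.1.1.1] exactly-one(true, false) = true
[1.1.1] NOT true = false
[1.1] NOT false = true
[1.2.1.1] false OR false = false
[1.2.1] NOT false = true
[1.2] NOT true = false
[1] true OR false = true
[2] exactly-one(false, true) = true
[root] true AND true = true
Overall: true → admitted

Admitted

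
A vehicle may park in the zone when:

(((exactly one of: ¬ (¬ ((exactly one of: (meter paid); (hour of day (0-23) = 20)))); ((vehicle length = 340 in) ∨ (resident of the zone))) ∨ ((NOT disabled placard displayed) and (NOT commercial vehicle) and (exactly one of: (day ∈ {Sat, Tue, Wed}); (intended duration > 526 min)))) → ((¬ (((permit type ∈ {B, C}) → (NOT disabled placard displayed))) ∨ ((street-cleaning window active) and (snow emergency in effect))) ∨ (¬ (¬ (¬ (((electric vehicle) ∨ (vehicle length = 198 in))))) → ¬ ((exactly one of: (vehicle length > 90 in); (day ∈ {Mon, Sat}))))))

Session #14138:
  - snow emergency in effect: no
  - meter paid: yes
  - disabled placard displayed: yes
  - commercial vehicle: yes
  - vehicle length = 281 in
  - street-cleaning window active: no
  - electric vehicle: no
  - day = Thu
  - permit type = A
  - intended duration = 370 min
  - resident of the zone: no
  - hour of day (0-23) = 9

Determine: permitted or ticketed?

Ticketed

Atomic conditions:
  meter paid: yes → true
  hour of day (0-23) = 20: 9 == 20 is false
  vehicle length = 340 in: 281 == 340 is false
  resident of the zone: no → false
  NOT disabled placard displayed: yes → false
  NOT commercial vehicle: yes → false
  day ∈ {Sat, Tue, Wed}: Thu is not in the set → false
  intended duration > 526 min: 370 > 526 is false
  permit type ∈ {B, C}: A is not in the set → false
  street-cleaning window active: no → false
  snow emergency in effect: no → false
  electric vehicle: no → false
  vehicle length = 198 in: 281 == 198 is false
  vehicle length > 90 in: 281 > 90 is true
  day ∈ {Mon, Sat}: Thu is not in the set → false
Combine:
[1.1.1.1.1] exactly-one(true, false) = true
[1.1.1.1] NOT true = false
[1.1.1] NOT false = true
[1.1.2] false OR false = false
[1.1] exactly-one(true, false) = true
[1.2.3] exactly-one(false, false) = false
[1.2] false AND false AND false = false
[1] true OR false = true
[2.1.1.1] false → false (antecedent false ⇒ implication holds) = true
[2.1.1] NOT true = false
[2.1.2] false AND false = false
[2.1] false OR false = false
[2.2.1.1.1.1] false OR false = false
[2.2.1.1.1] NOT false = true
[2.2.1.1] NOT true = false
[2.2.1] NOT false = true
[2.2.2.1] exactly-one(true, false) = true
[2.2.2] NOT true = false
[2.2] true → false = false
[2] false OR false = false
[root] true → false = false
Overall: false → ticketed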